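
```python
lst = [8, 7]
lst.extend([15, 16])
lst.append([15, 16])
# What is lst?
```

After line 1: lst = [8, 7]
After line 2 (extend unpacks [15, 16]): lst = [8, 7, 15, 16]
After line 3 (append adds [15, 16] as single element): lst = [8, 7, 15, 16, [15, 16]]

[8, 7, 15, 16, [15, 16]]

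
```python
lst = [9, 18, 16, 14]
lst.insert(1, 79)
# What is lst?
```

[9, 79, 18, 16, 14]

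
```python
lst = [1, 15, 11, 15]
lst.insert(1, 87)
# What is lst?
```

[1, 87, 15, 11, 15]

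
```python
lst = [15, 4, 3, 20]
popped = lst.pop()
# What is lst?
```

[15, 4, 3]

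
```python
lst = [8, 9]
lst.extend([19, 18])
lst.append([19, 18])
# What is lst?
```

After line 1: lst = [8, 9]
After line 2 (extend unpacks [19, 18]): lst = [8, 9, 19, 18]
After line 3 (append adds [19, 18] as single element): lst = [8, 9, 19, 18, [19, 18]]

[8, 9, 19, 18, [19, 18]]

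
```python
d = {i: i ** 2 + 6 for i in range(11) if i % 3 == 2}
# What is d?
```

{2: 10, 5: 31, 8: 70}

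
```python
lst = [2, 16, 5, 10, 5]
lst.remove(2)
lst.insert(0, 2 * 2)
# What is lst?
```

After line 1: lst = [2, 16, 5, 10, 5]
After line 2 (remove first 2): lst = [16, 5, 10, 5]
After line 3 (insert 4 at index 0): lst = [4, 16, 5, 10, 5]

[4, 16, 5, 10, 5]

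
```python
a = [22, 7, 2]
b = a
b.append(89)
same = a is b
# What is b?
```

After line 1: a = [22, 7, 2]
After line 2 (b = a is an alias, same object): a = [22, 7, 2], b = [22, 7, 2]
After line 3 (b.append mutates the shared list): a = [22, 7, 2, 89], b = [22, 7, 2, 89]
After line 4 (same = a is b; same object -> True): same = True

[22, 7, 2, 89]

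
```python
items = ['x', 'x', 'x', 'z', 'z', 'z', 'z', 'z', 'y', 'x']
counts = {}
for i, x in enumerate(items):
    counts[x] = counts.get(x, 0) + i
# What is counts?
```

Initial: counts = {}, items = ['x', 'x', 'x', 'z', 'z', 'z', 'z', 'z', 'y', 'x']
i=0, x='x': counts = {'x': 0}
i=1, x='x': counts = {'x': 1}
i=2, x='x': counts = {'x': 3}
i=3, x='z': counts = {'x': 3, 'z': 3}
i=4, x='z': counts = {'x': 3, 'z': 7}
i=5, x='z': counts = {'x': 3, 'z': 12}
i=6, x='z': counts = {'x': 3, 'z': 18}
i=7, x='z': counts = {'x': 3, 'z': 25}
i=8, x='y': counts = {'x': 3, 'z': 25, 'y': 8}
i=9, x='x': counts = {'x': 12, 'z': 25, 'y': 8}

{'x': 12, 'z': 25, 'y': 8}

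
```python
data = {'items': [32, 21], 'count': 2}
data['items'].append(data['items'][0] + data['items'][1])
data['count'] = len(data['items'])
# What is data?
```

After line 1: data = {'items': [32, 21], 'count': 2}
After line 2 (append 32 + 21 = 53): data = {'items': [32, 21, 53], 'count': 2}
After line 3 (count = len(items) = 3): data = {'items': [32, 21, 53], 'count': 3}

{'items': [32, 21, 53], 'count': 3}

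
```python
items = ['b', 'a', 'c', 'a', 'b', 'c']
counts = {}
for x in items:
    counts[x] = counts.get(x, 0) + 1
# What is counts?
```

Initial: counts = {}, items = ['b', 'a', 'c', 'a', 'b', 'c']
See 'b': counts = {'b': 1}
See 'a': counts = {'b': 1, 'a': 1}
See 'c': counts = {'b': 1, 'a': 1, 'c': 1}
See 'a': counts = {'b': 1, 'a': 2, 'c': 1}
See 'b': counts = {'b': 2, 'a': 2, 'c': 1}
See 'c': counts = {'b': 2, 'a': 2, 'c': 2}

{'b': 2, 'a': 2, 'c': 2}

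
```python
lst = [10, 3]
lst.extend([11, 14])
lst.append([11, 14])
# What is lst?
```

After line 1: lst = [10, 3]
After line 2 (extend unpacks [11, 14]): lst = [10, 3, 11, 14]
After line 3 (append adds [11, 14] as single element): lst = [10, 3, 11, 14, [11, 14]]

[10, 3, 11, 14, [11, 14]]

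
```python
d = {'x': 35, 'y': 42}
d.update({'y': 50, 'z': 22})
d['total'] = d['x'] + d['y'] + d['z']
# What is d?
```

After line 1: d = {'x': 35, 'y': 42}
After line 2 (y overwritten, z added): d = {'x': 35, 'y': 50, 'z': 22}
After line 3 (total = 35 + 50 + 22 = 107): d = {'x': 35, 'y': 50, 'z': 22, 'total': 107}

{'x': 35, 'y': 50, 'z': 22, 'total': 107}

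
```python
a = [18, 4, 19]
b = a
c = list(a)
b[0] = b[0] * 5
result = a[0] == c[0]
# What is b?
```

After line 1: a = [18, 4, 19]
After line 2 (b = a, alias): a = [18, 4, 19], b = [18, 4, 19]
After line 3 (c = list(a) is a copy, new object): c = [18, 4, 19]
After line 4 (b[0] = 18 * 5 = 90; mutates shared a/b): a = b = [90, 4, 19], c = [18, 4, 19]
After line 5 (a[0] = 90, c[0] = 18; result = False)

[90, 4, 19]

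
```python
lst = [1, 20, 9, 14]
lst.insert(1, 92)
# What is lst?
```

[1, 92, 20, 9, 14]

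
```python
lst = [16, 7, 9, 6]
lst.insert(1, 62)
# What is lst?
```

[16, 62, 7, 9, 6]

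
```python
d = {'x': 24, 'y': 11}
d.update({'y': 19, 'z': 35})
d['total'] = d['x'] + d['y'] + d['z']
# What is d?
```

After line 1: d = {'x': 24, 'y': 11}
After line 2 (y overwritten, z added): d = {'x': 24, 'y': 19, 'z': 35}
After line 3 (total = 24 + 19 + 35 = 78): d = {'x': 24, 'y': 19, 'z': 35, 'total': 78}

{'x': 24, 'y': 19, 'z': 35, 'total': 78}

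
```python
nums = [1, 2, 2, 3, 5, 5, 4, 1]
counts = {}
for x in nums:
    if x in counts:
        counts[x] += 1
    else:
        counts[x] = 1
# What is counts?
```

Initial: counts = {}, nums = [1, 2, 2, 3, 5, 5, 4, 1]
See 1: counts = {1: 1}
See 2: counts = {1: 1, 2: 1}
See 2: counts = {1: 1, 2: 2}
See 3: counts = {1: 1, 2: 2, 3: 1}
See 5: counts = {1: 1, 2: 2, 3: 1, 5: 1}
See 5: counts = {1: 1, 2: 2, 3: 1, 5: 2}
See 4: counts = {1: 1, 2: 2, 3: 1, 5: 2, 4: 1}
See 1: counts = {1: 2, 2: 2, 3: 1, 5: 2, 4: 1}

{1: 2, 2: 2, 3: 1, 5: 2, 4: 1}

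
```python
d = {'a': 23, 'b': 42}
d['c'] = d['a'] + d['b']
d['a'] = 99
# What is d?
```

After line 1: d = {'a': 23, 'b': 42}
After line 2 (d['c'] = 23 + 42): d = {'a': 23, 'b': 42, 'c': 65}
After line 3: d = {'a': 99, 'b': 42, 'c': 65}

{'a': 99, 'b': 42, 'c': 65}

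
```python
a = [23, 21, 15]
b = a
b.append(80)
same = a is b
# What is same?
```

After line 1: a = [23, 21, 15]
After line 2 (b = a is an alias, same object): a = [23, 21, 15], b = [23, 21, 15]
After line 3 (b.append mutates the shared list): a = [23, 21, 15, 80], b = [23, 21, 15, 80]
After line 4 (same = a is b; same object -> True): same = True

True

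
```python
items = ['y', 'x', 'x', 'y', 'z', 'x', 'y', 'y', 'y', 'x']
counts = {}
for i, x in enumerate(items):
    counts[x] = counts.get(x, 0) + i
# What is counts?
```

Initial: counts = {}, items = ['y', 'x', 'x', 'y', 'z', 'x', 'y', 'y', 'y', 'x']
i=0, x='y': counts = {'y': 0}
i=1, x='x': counts = {'y': 0, 'x': 1}
i=2, x='x': counts = {'y': 0, 'x': 3}
i=3, x='y': counts = {'y': 3, 'x': 3}
i=4, x='z': counts = {'y': 3, 'x': 3, 'z': 4}
i=5, x='x': counts = {'y': 3, 'x': 8, 'z': 4}
i=6, x='y': counts = {'y': 9, 'x': 8, 'z': 4}
i=7, x='y': counts = {'y': 16, 'x': 8, 'z': 4}
i=8, x='y': counts = {'y': 24, 'x': 8, 'z': 4}
i=9, x='x': counts = {'y': 24, 'x': 17, 'z': 4}

{'y': 24, 'x': 17, 'z': 4}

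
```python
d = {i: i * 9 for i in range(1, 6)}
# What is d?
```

{1: 9, 2: 18, 3: 27, 4: 36, 5: 45}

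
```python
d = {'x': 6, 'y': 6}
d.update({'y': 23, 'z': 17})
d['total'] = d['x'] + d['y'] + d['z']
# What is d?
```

After line 1: d = {'x': 6, 'y': 6}
After line 2 (y overwritten, z added): d = {'x': 6, 'y': 23, 'z': 17}
After line 3 (total = 6 + 23 + 17 = 46): d = {'x': 6, 'y': 23, 'z': 17, 'total': 46}

{'x': 6, 'y': 23, 'z': 17, 'total': 46}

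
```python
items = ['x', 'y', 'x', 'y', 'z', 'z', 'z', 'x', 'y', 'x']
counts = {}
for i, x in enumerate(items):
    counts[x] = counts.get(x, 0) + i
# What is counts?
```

Initial: counts = {}, items = ['x', 'y', 'x', 'y', 'z', 'z', 'z', 'x', 'y', 'x']
i=0, x='x': counts = {'x': 0}
i=1, x='y': counts = {'x': 0, 'y': 1}
i=2, x='x': counts = {'x': 2, 'y': 1}
i=3, x='y': counts = {'x': 2, 'y': 4}
i=4, x='z': counts = {'x': 2, 'y': 4, 'z': 4}
i=5, x='z': counts = {'x': 2, 'y': 4, 'z': 9}
i=6, x='z': counts = {'x': 2, 'y': 4, 'z': 15}
i=7, x='x': counts = {'x': 9, 'y': 4, 'z': 15}
i=8, x='y': counts = {'x': 9, 'y': 12, 'z': 15}
i=9, x='x': counts = {'x': 18, 'y': 12, 'z': 15}

{'x': 18, 'y': 12, 'z': 15}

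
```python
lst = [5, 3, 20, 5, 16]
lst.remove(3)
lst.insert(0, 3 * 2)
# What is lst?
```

After line 1: lst = [5, 3, 20, 5, 16]
After line 2 (remove first 3): lst = [5, 20, 5, 16]
After line 3 (insert 6 at index 0): lst = [6, 5, 20, 5, 16]

[6, 5, 20, 5, 16]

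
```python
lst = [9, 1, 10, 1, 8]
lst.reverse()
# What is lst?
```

[8, 1, 10, 1, 9]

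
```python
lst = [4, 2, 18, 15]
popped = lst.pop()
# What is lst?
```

[4, 2, 18]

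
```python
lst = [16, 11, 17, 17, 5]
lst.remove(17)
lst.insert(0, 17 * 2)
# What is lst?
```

After line 1: lst = [16, 11, 17, 17, 5]
After line 2 (remove first 17): lst = [16, 11, 17, 5]
After line 3 (insert 34 at index 0): lst = [34, 16, 11, 17, 5]

[34, 16, 11, 17, 5]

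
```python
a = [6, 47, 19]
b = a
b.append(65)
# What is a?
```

After line 1: a = [6, 47, 19]
After line 2 (b = a is an alias, same object): a = [6, 47, 19], b = [6, 47, 19]
After line 3 (b.append mutates the shared list): a = [6, 47, 19, 65], b = [6, 47, 19, 65]

[6, 47, 19, 65]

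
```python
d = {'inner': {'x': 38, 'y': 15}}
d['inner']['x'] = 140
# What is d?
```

After line 1: d = {'inner': {'x': 38, 'y': 15}}
After line 2 (inner x overwritten): d = {'inner': {'x': 140, 'y': 15}}

{'inner': {'x': 140, 'y': 15}}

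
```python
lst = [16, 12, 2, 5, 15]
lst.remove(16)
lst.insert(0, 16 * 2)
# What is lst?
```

After line 1: lst = [16, 12, 2, 5, 15]
After line 2 (remove first 16): lst = [12, 2, 5, 15]
After line 3 (insert 32 at index 0): lst = [32, 12, 2, 5, 15]

[32, 12, 2, 5, 15]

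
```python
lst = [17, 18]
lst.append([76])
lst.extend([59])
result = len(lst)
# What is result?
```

After line 1: lst = [17, 18]
After line 2 (append adds [76] as single element): lst = [17, 18, [76]]
After line 3 (extend unpacks [59], adds 59): lst = [17, 18, [76], 59]
After line 4: result = len(lst) = 4

4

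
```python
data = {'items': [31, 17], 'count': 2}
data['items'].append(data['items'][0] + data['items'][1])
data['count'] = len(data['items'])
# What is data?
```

After line 1: data = {'items': [31, 17], 'count': 2}
After line 2 (append 31 + 17 = 48): data = {'items': [31, 17, 48], 'count': 2}
After line 3 (count = len(items) = 3): data = {'items': [31, 17, 48], 'count': 3}

{'items': [31, 17, 48], 'count': 3}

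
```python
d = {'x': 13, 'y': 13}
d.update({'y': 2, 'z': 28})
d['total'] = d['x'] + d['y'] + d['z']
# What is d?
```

After line 1: d = {'x': 13, 'y': 13}
After line 2 (y overwritten, z added): d = {'x': 13, 'y': 2, 'z': 28}
After line 3 (total = 13 + 2 + 28 = 43): d = {'x': 13, 'y': 2, 'z': 28, 'total': 43}

{'x': 13, 'y': 2, 'z': 28, 'total': 43}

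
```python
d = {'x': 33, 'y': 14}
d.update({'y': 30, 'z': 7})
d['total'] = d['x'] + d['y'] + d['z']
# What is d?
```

After line 1: d = {'x': 33, 'y': 14}
After line 2 (y overwritten, z added): d = {'x': 33, 'y': 30, 'z': 7}
After line 3 (total = 33 + 30 + 7 = 70): d = {'x': 33, 'y': 30, 'z': 7, 'total': 70}

{'x': 33, 'y': 30, 'z': 7, 'total': 70}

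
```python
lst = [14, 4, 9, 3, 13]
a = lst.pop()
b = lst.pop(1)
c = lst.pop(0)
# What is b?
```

After line 1: lst = [14, 4, 9, 3, 13]
After line 2 (pop() -> a = 13): lst = [14, 4, 9, 3]
After line 3 (pop(1) -> b = 4): lst = [14, 9, 3]
After line 4 (pop(0) -> c = 14): lst = [9, 3]

4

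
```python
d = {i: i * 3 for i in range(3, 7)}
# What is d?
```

{3: 9, 4: 12, 5: 15, 6: 18}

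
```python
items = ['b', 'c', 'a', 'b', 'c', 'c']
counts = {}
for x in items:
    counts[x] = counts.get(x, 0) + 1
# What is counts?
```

Initial: counts = {}, items = ['b', 'c', 'a', 'b', 'c', 'c']
See 'b': counts = {'b': 1}
See 'c': counts = {'b': 1, 'c': 1}
See 'a': counts = {'b': 1, 'c': 1, 'a': 1}
See 'b': counts = {'b': 2, 'c': 1, 'a': 1}
See 'c': counts = {'b': 2, 'c': 2, 'a': 1}
See 'c': counts = {'b': 2, 'c': 3, 'a': 1}

{'b': 2, 'c': 3, 'a': 1}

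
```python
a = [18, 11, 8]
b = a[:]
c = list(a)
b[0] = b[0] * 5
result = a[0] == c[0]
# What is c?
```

After line 1: a = [18, 11, 8]
After line 2 (b = a[:], copy): a = [18, 11, 8], b = [18, 11, 8]
After line 3 (c = list(a) is a copy, new object): c = [18, 11, 8]
After line 4 (b[0] = 18 * 5 = 90; only b mutates (copy)): a = [18, 11, 8], b = [90, 11, 8], c = [18, 11, 8]
After line 5 (a[0] = 18, c[0] = 18; result = True)

[18, 11, 8]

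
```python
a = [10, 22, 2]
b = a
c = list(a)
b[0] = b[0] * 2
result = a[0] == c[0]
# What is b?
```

After line 1: a = [10, 22, 2]
After line 2 (b = a, alias): a = [10, 22, 2], b = [10, 22, 2]
After line 3 (c = list(a) is a copy, new object): c = [10, 22, 2]
After line 4 (b[0] = 10 * 2 = 20; mutates shared a/b): a = b = [20, 22, 2], c = [10, 22, 2]
After line 5 (a[0] = 20, c[0] = 10; result = False)

[20, 22, 2]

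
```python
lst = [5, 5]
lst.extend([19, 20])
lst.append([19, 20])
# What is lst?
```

After line 1: lst = [5, 5]
After line 2 (extend unpacks [19, 20]): lst = [5, 5, 19, 20]
After line 3 (append adds [19, 20] as single element): lst = [5, 5, 19, 20, [19, 20]]

[5, 5, 19, 20, [19, 20]]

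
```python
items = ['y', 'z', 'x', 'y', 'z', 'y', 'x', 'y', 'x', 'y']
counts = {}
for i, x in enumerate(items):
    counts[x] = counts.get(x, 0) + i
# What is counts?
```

Initial: counts = {}, items = ['y', 'z', 'x', 'y', 'z', 'y', 'x', 'y', 'x', 'y']
i=0, x='y': counts = {'y': 0}
i=1, x='z': counts = {'y': 0, 'z': 1}
i=2, x='x': counts = {'y': 0, 'z': 1, 'x': 2}
i=3, x='y': counts = {'y': 3, 'z': 1, 'x': 2}
i=4, x='z': counts = {'y': 3, 'z': 5, 'x': 2}
i=5, x='y': counts = {'y': 8, 'z': 5, 'x': 2}
i=6, x='x': counts = {'y': 8, 'z': 5, 'x': 8}
i=7, x='y': counts = {'y': 15, 'z': 5, 'x': 8}
i=8, x='x': counts = {'y': 15, 'z': 5, 'x': 16}
i=9, x='y': counts = {'y': 24, 'z': 5, 'x': 16}

{'y': 24, 'z': 5, 'x': 16}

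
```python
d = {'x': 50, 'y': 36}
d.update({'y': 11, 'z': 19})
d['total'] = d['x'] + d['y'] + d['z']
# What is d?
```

After line 1: d = {'x': 50, 'y': 36}
After line 2 (y overwritten, z added): d = {'x': 50, 'y': 11, 'z': 19}
After line 3 (total = 50 + 11 + 19 = 80): d = {'x': 50, 'y': 11, 'z': 19, 'total': 80}

{'x': 50, 'y': 11, 'z': 19, 'total': 80}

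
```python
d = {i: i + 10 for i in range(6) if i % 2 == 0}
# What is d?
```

{0: 10, 2: 12, 4: 14}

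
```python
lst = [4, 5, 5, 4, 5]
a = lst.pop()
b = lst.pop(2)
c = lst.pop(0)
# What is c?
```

After line 1: lst = [4, 5, 5, 4, 5]
After line 2 (pop() -> a = 5): lst = [4, 5, 5, 4]
After line 3 (pop(2) -> b = 5): lst = [4, 5, 4]
After line 4 (pop(0) -> c = 4): lst = [5, 4]

4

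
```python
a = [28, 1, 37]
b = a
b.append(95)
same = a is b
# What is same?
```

After line 1: a = [28, 1, 37]
After line 2 (b = a is an alias, same object): a = [28, 1, 37], b = [28, 1, 37]
After line 3 (b.append mutates the shared list): a = [28, 1, 37, 95], b = [28, 1, 37, 95]
After line 4 (same = a is b; same object -> True): same = True

True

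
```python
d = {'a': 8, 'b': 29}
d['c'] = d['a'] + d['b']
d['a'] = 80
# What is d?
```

After line 1: d = {'a': 8, 'b': 29}
After line 2 (d['c'] = 8 + 29): d = {'a': 8, 'b': 29, 'c': 37}
After line 3: d = {'a': 80, 'b': 29, 'c': 37}

{'a': 80, 'b': 29, 'c': 37}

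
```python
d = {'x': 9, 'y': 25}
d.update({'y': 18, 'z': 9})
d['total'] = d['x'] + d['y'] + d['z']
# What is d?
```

After line 1: d = {'x': 9, 'y': 25}
After line 2 (y overwritten, z added): d = {'x': 9, 'y': 18, 'z': 9}
After line 3 (total = 9 + 18 + 9 = 36): d = {'x': 9, 'y': 18, 'z': 9, 'total': 36}

{'x': 9, 'y': 18, 'z': 9, 'total': 36}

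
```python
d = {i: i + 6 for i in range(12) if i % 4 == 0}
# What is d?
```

{0: 6, 4: 10, 8: 14}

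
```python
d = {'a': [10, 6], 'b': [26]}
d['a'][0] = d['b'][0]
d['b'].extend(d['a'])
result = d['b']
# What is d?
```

After line 1: d = {'a': [10, 6], 'b': [26]}
After line 2 (a[0] = b[0] = 26): d = {'a': [26, 6], 'b': [26]}
After line 3 (b.extend(a) appends [26, 6]): d = {'a': [26, 6], 'b': [26, 26, 6]}
After line 4: result = d['b'] = [26, 26, 6]

{'a': [26, 6], 'b': [26, 26, 6]}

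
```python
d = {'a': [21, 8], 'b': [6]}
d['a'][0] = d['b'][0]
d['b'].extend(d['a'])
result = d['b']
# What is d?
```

After line 1: d = {'a': [21, 8], 'b': [6]}
After line 2 (a[0] = b[0] = 6): d = {'a': [6, 8], 'b': [6]}
After line 3 (b.extend(a) appends [6, 8]): d = {'a': [6, 8], 'b': [6, 6, 8]}
After line 4: result = d['b'] = [6, 6, 8]

{'a': [6, 8], 'b': [6, 6, 8]}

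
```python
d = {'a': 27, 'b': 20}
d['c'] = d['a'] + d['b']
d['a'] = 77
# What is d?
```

After line 1: d = {'a': 27, 'b': 20}
After line 2 (d['c'] = 27 + 20): d = {'a': 27, 'b': 20, 'c': 47}
After line 3: d = {'a': 77, 'b': 20, 'c': 47}

{'a': 77, 'b': 20, 'c': 47}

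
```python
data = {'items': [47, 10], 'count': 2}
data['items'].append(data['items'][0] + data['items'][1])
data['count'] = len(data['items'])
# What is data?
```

After line 1: data = {'items': [47, 10], 'count': 2}
After line 2 (append 47 + 10 = 57): data = {'items': [47, 10, 57], 'count': 2}
After line 3 (count = len(items) = 3): data = {'items': [47, 10, 57], 'count': 3}

{'items': [47, 10, 57], 'count': 3}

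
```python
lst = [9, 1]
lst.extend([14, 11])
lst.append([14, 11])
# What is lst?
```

After line 1: lst = [9, 1]
After line 2 (extend unpacks [14, 11]): lst = [9, 1, 14, 11]
After line 3 (append adds [14, 11] as single element): lst = [9, 1, 14, 11, [14, 11]]

[9, 1, 14, 11, [14, 11]]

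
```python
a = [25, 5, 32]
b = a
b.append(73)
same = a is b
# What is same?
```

After line 1: a = [25, 5, 32]
After line 2 (b = a is an alias, same object): a = [25, 5, 32], b = [25, 5, 32]
After line 3 (b.append mutates the shared list): a = [25, 5, 32, 73], b = [25, 5, 32, 73]
After line 4 (same = a is b; same object -> True): same = True

True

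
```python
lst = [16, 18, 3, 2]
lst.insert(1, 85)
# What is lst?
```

[16, 85, 18, 3, 2]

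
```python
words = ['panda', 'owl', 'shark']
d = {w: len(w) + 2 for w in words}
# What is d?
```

{'panda': 7, 'owl': 5, 'shark': 7}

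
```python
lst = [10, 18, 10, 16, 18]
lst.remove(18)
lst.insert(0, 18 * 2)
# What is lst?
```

After line 1: lst = [10, 18, 10, 16, 18]
After line 2 (remove first 18): lst = [10, 10, 16, 18]
After line 3 (insert 36 at index 0): lst = [36, 10, 10, 16, 18]

[36, 10, 10, 16, 18]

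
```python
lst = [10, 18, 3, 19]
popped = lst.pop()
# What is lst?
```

[10, 18, 3]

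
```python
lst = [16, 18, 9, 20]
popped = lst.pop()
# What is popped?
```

20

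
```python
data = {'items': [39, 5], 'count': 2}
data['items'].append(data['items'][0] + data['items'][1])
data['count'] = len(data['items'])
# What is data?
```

After line 1: data = {'items': [39, 5], 'count': 2}
After line 2 (append 39 + 5 = 44): data = {'items': [39, 5, 44], 'count': 2}
After line 3 (count = len(items) = 3): data = {'items': [39, 5, 44], 'count': 3}

{'items': [39, 5, 44], 'count': 3}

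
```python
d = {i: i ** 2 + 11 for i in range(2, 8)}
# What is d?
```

{2: 15, 3: 20, 4: 27, 5: 36, 6: 47, 7: 60}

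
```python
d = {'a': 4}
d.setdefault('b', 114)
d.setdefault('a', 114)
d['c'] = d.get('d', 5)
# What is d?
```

After line 1: d = {'a': 4}
After line 2 (setdefault adds 'b'=114): d = {'a': 4, 'b': 114}
After line 3 (setdefault 'a' no-op, already exists): d = {'a': 4, 'b': 114}
After line 4 (get('d', 5) returns default since 'd' not in d): d = {'a': 4, 'b': 114, 'c': 5}

{'a': 4, 'b': 114, 'c': 5}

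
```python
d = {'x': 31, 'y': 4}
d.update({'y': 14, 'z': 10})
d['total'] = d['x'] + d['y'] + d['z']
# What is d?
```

After line 1: d = {'x': 31, 'y': 4}
After line 2 (y overwritten, z added): d = {'x': 31, 'y': 14, 'z': 10}
After line 3 (total = 31 + 14 + 10 = 55): d = {'x': 31, 'y': 14, 'z': 10, 'total': 55}

{'x': 31, 'y': 14, 'z': 10, 'total': 55}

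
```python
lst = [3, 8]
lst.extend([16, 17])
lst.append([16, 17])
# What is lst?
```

After line 1: lst = [3, 8]
After line 2 (extend unpacks [16, 17]): lst = [3, 8, 16, 17]
After line 3 (append adds [16, 17] as single element): lst = [3, 8, 16, 17, [16, 17]]

[3, 8, 16, 17, [16, 17]]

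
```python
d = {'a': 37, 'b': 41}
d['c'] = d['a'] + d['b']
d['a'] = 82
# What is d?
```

After line 1: d = {'a': 37, 'b': 41}
After line 2 (d['c'] = 37 + 41): d = {'a': 37, 'b': 41, 'c': 78}
After line 3: d = {'a': 82, 'b': 41, 'c': 78}

{'a': 82, 'b': 41, 'c': 78}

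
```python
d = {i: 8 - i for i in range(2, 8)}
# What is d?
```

{2: 6, 3: 5, 4: 4, 5: 3, 6: 2, 7: 1}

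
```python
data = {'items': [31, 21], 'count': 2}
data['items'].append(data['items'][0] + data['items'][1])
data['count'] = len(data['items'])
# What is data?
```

After line 1: data = {'items': [31, 21], 'count': 2}
After line 2 (append 31 + 21 = 52): data = {'items': [31, 21, 52], 'count': 2}
After line 3 (count = len(items) = 3): data = {'items': [31, 21, 52], 'count': 3}

{'items': [31, 21, 52], 'count': 3}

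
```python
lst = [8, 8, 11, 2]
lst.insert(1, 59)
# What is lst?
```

[8, 59, 8, 11, 2]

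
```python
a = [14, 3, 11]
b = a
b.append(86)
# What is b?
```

After line 1: a = [14, 3, 11]
After line 2 (b = a is an alias, same object): a = [14, 3, 11], b = [14, 3, 11]
After line 3 (b.append mutates the shared list): a = [14, 3, 11, 86], b = [14, 3, 11, 86]

[14, 3, 11, 86]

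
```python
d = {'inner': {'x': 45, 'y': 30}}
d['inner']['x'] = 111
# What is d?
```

After line 1: d = {'inner': {'x': 45, 'y': 30}}
After line 2 (inner x overwritten): d = {'inner': {'x': 111, 'y': 30}}

{'inner': {'x': 111, 'y': 30}}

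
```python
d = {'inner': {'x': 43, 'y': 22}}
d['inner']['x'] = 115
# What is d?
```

After line 1: d = {'inner': {'x': 43, 'y': 22}}
After line 2 (inner x overwritten): d = {'inner': {'x': 115, 'y': 22}}

{'inner': {'x': 115, 'y': 22}}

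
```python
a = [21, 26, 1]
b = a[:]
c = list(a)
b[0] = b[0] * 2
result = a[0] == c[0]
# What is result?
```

After line 1: a = [21, 26, 1]
After line 2 (b = a[:], copy): a = [21, 26, 1], b = [21, 26, 1]
After line 3 (c = list(a) is a copy, new object): c = [21, 26, 1]
After line 4 (b[0] = 21 * 2 = 42; only b mutates (copy)): a = [21, 26, 1], b = [42, 26, 1], c = [21, 26, 1]
After line 5 (a[0] = 21, c[0] = 21; result = True)

True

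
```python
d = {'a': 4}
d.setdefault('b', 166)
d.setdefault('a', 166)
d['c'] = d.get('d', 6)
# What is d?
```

After line 1: d = {'a': 4}
After line 2 (setdefault adds 'b'=166): d = {'a': 4, 'b': 166}
After line 3 (setdefault 'a' no-op, already exists): d = {'a': 4, 'b': 166}
After line 4 (get('d', 6) returns default since 'd' not in d): d = {'a': 4, 'b': 166, 'c': 6}

{'a': 4, 'b': 166, 'c': 6}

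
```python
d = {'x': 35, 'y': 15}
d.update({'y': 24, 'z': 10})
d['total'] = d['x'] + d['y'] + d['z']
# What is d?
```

After line 1: d = {'x': 35, 'y': 15}
After line 2 (y overwritten, z added): d = {'x': 35, 'y': 24, 'z': 10}
After line 3 (total = 35 + 24 + 10 = 69): d = {'x': 35, 'y': 24, 'z': 10, 'total': 69}

{'x': 35, 'y': 24, 'z': 10, 'total': 69}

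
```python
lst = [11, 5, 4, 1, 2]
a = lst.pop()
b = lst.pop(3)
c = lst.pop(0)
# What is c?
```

After line 1: lst = [11, 5, 4, 1, 2]
After line 2 (pop() -> a = 2): lst = [11, 5, 4, 1]
After line 3 (pop(3) -> b = 1): lst = [11, 5, 4]
After line 4 (pop(0) -> c = 11): lst = [5, 4]

11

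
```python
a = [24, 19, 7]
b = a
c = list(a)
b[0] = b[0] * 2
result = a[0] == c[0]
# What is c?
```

After line 1: a = [24, 19, 7]
After line 2 (b = a, alias): a = [24, 19, 7], b = [24, 19, 7]
After line 3 (c = list(a) is a copy, new object): c = [24, 19, 7]
After line 4 (b[0] = 24 * 2 = 48; mutates shared a/b): a = b = [48, 19, 7], c = [24, 19, 7]
After line 5 (a[0] = 48, c[0] = 24; result = False)

[24, 19, 7]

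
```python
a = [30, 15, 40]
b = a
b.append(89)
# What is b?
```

After line 1: a = [30, 15, 40]
After line 2 (b = a is an alias, same object): a = [30, 15, 40], b = [30, 15, 40]
After line 3 (b.append mutates the shared list): a = [30, 15, 40, 89], b = [30, 15, 40, 89]

[30, 15, 40, 89]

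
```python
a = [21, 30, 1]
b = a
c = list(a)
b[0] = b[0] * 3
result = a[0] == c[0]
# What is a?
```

After line 1: a = [21, 30, 1]
After line 2 (b = a, alias): a = [21, 30, 1], b = [21, 30, 1]
After line 3 (c = list(a) is a copy, new object): c = [21, 30, 1]
After line 4 (b[0] = 21 * 3 = 63; mutates shared a/b): a = b = [63, 30, 1], c = [21, 30, 1]
After line 5 (a[0] = 63, c[0] = 21; result = False)

[63, 30, 1]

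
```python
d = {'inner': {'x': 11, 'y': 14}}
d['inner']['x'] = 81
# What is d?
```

After line 1: d = {'inner': {'x': 11, 'y': 14}}
After line 2 (inner x overwritten): d = {'inner': {'x': 81, 'y': 14}}

{'inner': {'x': 81, 'y': 14}}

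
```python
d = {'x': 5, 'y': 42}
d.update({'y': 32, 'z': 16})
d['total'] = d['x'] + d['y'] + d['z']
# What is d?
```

After line 1: d = {'x': 5, 'y': 42}
After line 2 (y overwritten, z added): d = {'x': 5, 'y': 32, 'z': 16}
After line 3 (total = 5 + 32 + 16 = 53): d = {'x': 5, 'y': 32, 'z': 16, 'total': 53}

{'x': 5, 'y': 32, 'z': 16, 'total': 53}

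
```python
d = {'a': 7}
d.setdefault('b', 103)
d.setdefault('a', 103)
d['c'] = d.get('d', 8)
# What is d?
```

After line 1: d = {'a': 7}
After line 2 (setdefault adds 'b'=103): d = {'a': 7, 'b': 103}
After line 3 (setdefault 'a' no-op, already exists): d = {'a': 7, 'b': 103}
After line 4 (get('d', 8) returns default since 'd' not in d): d = {'a': 7, 'b': 103, 'c': 8}

{'a': 7, 'b': 103, 'c': 8}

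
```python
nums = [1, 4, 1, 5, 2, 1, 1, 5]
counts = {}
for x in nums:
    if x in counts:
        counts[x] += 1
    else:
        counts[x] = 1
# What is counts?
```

Initial: counts = {}, nums = [1, 4, 1, 5, 2, 1, 1, 5]
See 1: counts = {1: 1}
See 4: counts = {1: 1, 4: 1}
See 1: counts = {1: 2, 4: 1}
See 5: counts = {1: 2, 4: 1, 5: 1}
See 2: counts = {1: 2, 4: 1, 5: 1, 2: 1}
See 1: counts = {1: 3, 4: 1, 5: 1, 2: 1}
See 1: counts = {1: 4, 4: 1, 5: 1, 2: 1}
See 5: counts = {1: 4, 4: 1, 5: 2, 2: 1}

{1: 4, 4: 1, 5: 2, 2: 1}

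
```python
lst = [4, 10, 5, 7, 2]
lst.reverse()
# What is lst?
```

[2, 7, 5, 10, 4]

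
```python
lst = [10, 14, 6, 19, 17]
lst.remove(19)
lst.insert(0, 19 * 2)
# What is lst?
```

After line 1: lst = [10, 14, 6, 19, 17]
After line 2 (remove first 19): lst = [10, 14, 6, 17]
After line 3 (insert 38 at index 0): lst = [38, 10, 14, 6, 17]

[38, 10, 14, 6, 17]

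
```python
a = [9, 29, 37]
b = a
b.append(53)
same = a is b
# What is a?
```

After line 1: a = [9, 29, 37]
After line 2 (b = a is an alias, same object): a = [9, 29, 37], b = [9, 29, 37]
After line 3 (b.append mutates the shared list): a = [9, 29, 37, 53], b = [9, 29, 37, 53]
After line 4 (same = a is b; same object -> True): same = True

[9, 29, 37, 53]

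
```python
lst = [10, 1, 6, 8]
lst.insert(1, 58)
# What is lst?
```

[10, 58, 1, 6, 8]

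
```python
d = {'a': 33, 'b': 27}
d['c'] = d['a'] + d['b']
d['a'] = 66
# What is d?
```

After line 1: d = {'a': 33, 'b': 27}
After line 2 (d['c'] = 33 + 27): d = {'a': 33, 'b': 27, 'c': 60}
After line 3: d = {'a': 66, 'b': 27, 'c': 60}

{'a': 66, 'b': 27, 'c': 60}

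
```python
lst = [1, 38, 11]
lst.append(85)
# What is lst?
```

[1, 38, 11, 85]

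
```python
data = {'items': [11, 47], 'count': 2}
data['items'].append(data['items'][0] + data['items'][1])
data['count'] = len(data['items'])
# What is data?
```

After line 1: data = {'items': [11, 47], 'count': 2}
After line 2 (append 11 + 47 = 58): data = {'items': [11, 47, 58], 'count': 2}
After line 3 (count = len(items) = 3): data = {'items': [11, 47, 58], 'count': 3}

{'items': [11, 47, 58], 'count': 3}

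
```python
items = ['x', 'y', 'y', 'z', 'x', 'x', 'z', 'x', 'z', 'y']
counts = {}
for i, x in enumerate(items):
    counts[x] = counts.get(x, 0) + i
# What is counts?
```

Initial: counts = {}, items = ['x', 'y', 'y', 'z', 'x', 'x', 'z', 'x', 'z', 'y']
i=0, x='x': counts = {'x': 0}
i=1, x='y': counts = {'x': 0, 'y': 1}
i=2, x='y': counts = {'x': 0, 'y': 3}
i=3, x='z': counts = {'x': 0, 'y': 3, 'z': 3}
i=4, x='x': counts = {'x': 4, 'y': 3, 'z': 3}
i=5, x='x': counts = {'x': 9, 'y': 3, 'z': 3}
i=6, x='z': counts = {'x': 9, 'y': 3, 'z': 9}
i=7, x='x': counts = {'x': 16, 'y': 3, 'z': 9}
i=8, x='z': counts = {'x': 16, 'y': 3, 'z': 17}
i=9, x='y': counts = {'x': 16, 'y': 12, 'z': 17}

{'x': 16, 'y': 12, 'z': 17}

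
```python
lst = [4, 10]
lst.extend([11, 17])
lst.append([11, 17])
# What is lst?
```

After line 1: lst = [4, 10]
After line 2 (extend unpacks [11, 17]): lst = [4, 10, 11, 17]
After line 3 (append adds [11, 17] as single element): lst = [4, 10, 11, 17, [11, 17]]

[4, 10, 11, 17, [11, 17]]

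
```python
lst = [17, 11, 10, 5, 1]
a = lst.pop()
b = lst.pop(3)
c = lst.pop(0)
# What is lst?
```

After line 1: lst = [17, 11, 10, 5, 1]
After line 2 (pop() -> a = 1): lst = [17, 11, 10, 5]
After line 3 (pop(3) -> b = 5): lst = [17, 11, 10]
After line 4 (pop(0) -> c = 17): lst = [11, 10]

[11, 10]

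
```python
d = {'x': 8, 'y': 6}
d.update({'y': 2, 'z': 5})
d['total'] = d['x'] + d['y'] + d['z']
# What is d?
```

After line 1: d = {'x': 8, 'y': 6}
After line 2 (y overwritten, z added): d = {'x': 8, 'y': 2, 'z': 5}
After line 3 (total = 8 + 2 + 5 = 15): d = {'x': 8, 'y': 2, 'z': 5, 'total': 15}

{'x': 8, 'y': 2, 'z': 5, 'total': 15}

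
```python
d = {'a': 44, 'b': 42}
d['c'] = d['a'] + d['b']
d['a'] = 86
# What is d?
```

After line 1: d = {'a': 44, 'b': 42}
After line 2 (d['c'] = 44 + 42): d = {'a': 44, 'b': 42, 'c': 86}
After line 3: d = {'a': 86, 'b': 42, 'c': 86}

{'a': 86, 'b': 42, 'c': 86}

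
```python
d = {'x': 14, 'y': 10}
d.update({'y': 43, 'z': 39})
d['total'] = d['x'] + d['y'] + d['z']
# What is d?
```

After line 1: d = {'x': 14, 'y': 10}
After line 2 (y overwritten, z added): d = {'x': 14, 'y': 43, 'z': 39}
After line 3 (total = 14 + 43 + 39 = 96): d = {'x': 14, 'y': 43, 'z': 39, 'total': 96}

{'x': 14, 'y': 43, 'z': 39, 'total': 96}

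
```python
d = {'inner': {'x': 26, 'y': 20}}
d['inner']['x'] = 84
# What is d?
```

After line 1: d = {'inner': {'x': 26, 'y': 20}}
After line 2 (inner x overwritten): d = {'inner': {'x': 84, 'y': 20}}

{'inner': {'x': 84, 'y': 20}}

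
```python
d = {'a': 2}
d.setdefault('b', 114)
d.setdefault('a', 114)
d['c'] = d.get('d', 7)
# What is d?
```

After line 1: d = {'a': 2}
After line 2 (setdefault adds 'b'=114): d = {'a': 2, 'b': 114}
After line 3 (setdefault 'a' no-op, already exists): d = {'a': 2, 'b': 114}
After line 4 (get('d', 7) returns default since 'd' not in d): d = {'a': 2, 'b': 114, 'c': 7}

{'a': 2, 'b': 114, 'c': 7}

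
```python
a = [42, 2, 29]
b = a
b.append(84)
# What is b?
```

After line 1: a = [42, 2, 29]
After line 2 (b = a is an alias, same object): a = [42, 2, 29], b = [42, 2, 29]
After line 3 (b.append mutates the shared list): a = [42, 2, 29, 84], b = [42, 2, 29, 84]

[42, 2, 29, 84]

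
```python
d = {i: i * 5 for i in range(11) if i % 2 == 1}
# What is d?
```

{1: 5, 3: 15, 5: 25, 7: 35, 9: 45}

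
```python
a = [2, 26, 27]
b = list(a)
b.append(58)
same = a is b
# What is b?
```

After line 1: a = [2, 26, 27]
After line 2 (b = list(a) is a shallow copy, new object): a = [2, 26, 27], b = [2, 26, 27]
After line 3 (append only mutates b): a = [2, 26, 27], b = [2, 26, 27, 58]
After line 4 (same = a is b; different objects -> False): same = False

[2, 26, 27, 58]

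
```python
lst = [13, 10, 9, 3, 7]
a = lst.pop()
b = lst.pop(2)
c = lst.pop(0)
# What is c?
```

After line 1: lst = [13, 10, 9, 3, 7]
After line 2 (pop() -> a = 7): lst = [13, 10, 9, 3]
After line 3 (pop(2) -> b = 9): lst = [13, 10, 3]
After line 4 (pop(0) -> c = 13): lst = [10, 3]

13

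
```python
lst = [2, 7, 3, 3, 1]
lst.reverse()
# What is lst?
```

[1, 3, 3, 7, 2]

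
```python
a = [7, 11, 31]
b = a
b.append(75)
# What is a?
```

After line 1: a = [7, 11, 31]
After line 2 (b = a is an alias, same object): a = [7, 11, 31], b = [7, 11, 31]
After line 3 (b.append mutates the shared list): a = [7, 11, 31, 75], b = [7, 11, 31, 75]

[7, 11, 31, 75]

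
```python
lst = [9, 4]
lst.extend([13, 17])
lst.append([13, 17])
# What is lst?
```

After line 1: lst = [9, 4]
After line 2 (extend unpacks [13, 17]): lst = [9, 4, 13, 17]
After line 3 (append adds [13, 17] as single element): lst = [9, 4, 13, 17, [13, 17]]

[9, 4, 13, 17, [13, 17]]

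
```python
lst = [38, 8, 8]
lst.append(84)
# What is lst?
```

[38, 8, 8, 84]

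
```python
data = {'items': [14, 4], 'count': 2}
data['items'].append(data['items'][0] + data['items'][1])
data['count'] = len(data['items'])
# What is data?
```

After line 1: data = {'items': [14, 4], 'count': 2}
After line 2 (append 14 + 4 = 18): data = {'items': [14, 4, 18], 'count': 2}
After line 3 (count = len(items) = 3): data = {'items': [14, 4, 18], 'count': 3}

{'items': [14, 4, 18], 'count': 3}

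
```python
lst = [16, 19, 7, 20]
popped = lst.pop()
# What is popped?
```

20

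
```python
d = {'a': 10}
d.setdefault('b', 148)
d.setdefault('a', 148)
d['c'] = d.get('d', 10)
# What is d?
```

After line 1: d = {'a': 10}
After line 2 (setdefault adds 'b'=148): d = {'a': 10, 'b': 148}
After line 3 (setdefault 'a' no-op, already exists): d = {'a': 10, 'b': 148}
After line 4 (get('d', 10) returns default since 'd' not in d): d = {'a': 10, 'b': 148, 'c': 10}

{'a': 10, 'b': 148, 'c': 10}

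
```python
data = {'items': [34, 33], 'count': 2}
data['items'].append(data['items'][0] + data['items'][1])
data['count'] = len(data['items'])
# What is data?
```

After line 1: data = {'items': [34, 33], 'count': 2}
After line 2 (append 34 + 33 = 67): data = {'items': [34, 33, 67], 'count': 2}
After line 3 (count = len(items) = 3): data = {'items': [34, 33, 67], 'count': 3}

{'items': [34, 33, 67], 'count': 3}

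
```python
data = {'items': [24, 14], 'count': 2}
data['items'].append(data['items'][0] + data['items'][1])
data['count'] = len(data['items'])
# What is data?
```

After line 1: data = {'items': [24, 14], 'count': 2}
After line 2 (append 24 + 14 = 38): data = {'items': [24, 14, 38], 'count': 2}
After line 3 (count = len(items) = 3): data = {'items': [24, 14, 38], 'count': 3}

{'items': [24, 14, 38], 'count': 3}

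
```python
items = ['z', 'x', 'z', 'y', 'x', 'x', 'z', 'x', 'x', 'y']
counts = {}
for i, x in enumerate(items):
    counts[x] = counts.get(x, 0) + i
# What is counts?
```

Initial: counts = {}, items = ['z', 'x', 'z', 'y', 'x', 'x', 'z', 'x', 'x', 'y']
i=0, x='z': counts = {'z': 0}
i=1, x='x': counts = {'z': 0, 'x': 1}
i=2, x='z': counts = {'z': 2, 'x': 1}
i=3, x='y': counts = {'z': 2, 'x': 1, 'y': 3}
i=4, x='x': counts = {'z': 2, 'x': 5, 'y': 3}
i=5, x='x': counts = {'z': 2, 'x': 10, 'y': 3}
i=6, x='z': counts = {'z': 8, 'x': 10, 'y': 3}
i=7, x='x': counts = {'z': 8, 'x': 17, 'y': 3}
i=8, x='x': counts = {'z': 8, 'x': 25, 'y': 3}
i=9, x='y': counts = {'z': 8, 'x': 25, 'y': 12}

{'z': 8, 'x': 25, 'y': 12}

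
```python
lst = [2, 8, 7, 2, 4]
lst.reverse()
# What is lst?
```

[4, 2, 7, 8, 2]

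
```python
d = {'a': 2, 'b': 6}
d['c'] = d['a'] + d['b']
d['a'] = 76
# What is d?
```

After line 1: d = {'a': 2, 'b': 6}
After line 2 (d['c'] = 2 + 6): d = {'a': 2, 'b': 6, 'c': 8}
After line 3: d = {'a': 76, 'b': 6, 'c': 8}

{'a': 76, 'b': 6, 'c': 8}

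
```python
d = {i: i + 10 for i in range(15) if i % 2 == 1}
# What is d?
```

{1: 11, 3: 13, 5: 15, 7: 17, 9: 19, 11: 21, 13: 23}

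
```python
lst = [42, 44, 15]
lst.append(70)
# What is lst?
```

[42, 44, 15, 70]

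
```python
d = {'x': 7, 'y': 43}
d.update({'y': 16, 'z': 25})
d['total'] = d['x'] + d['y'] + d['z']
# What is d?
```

After line 1: d = {'x': 7, 'y': 43}
After line 2 (y overwritten, z added): d = {'x': 7, 'y': 16, 'z': 25}
After line 3 (total = 7 + 16 + 25 = 48): d = {'x': 7, 'y': 16, 'z': 25, 'total': 48}

{'x': 7, 'y': 16, 'z': 25, 'total': 48}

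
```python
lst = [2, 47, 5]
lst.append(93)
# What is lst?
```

[2, 47, 5, 93]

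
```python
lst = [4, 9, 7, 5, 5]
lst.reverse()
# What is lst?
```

[5, 5, 7, 9, 4]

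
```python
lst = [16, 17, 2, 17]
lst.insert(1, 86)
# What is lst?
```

[16, 86, 17, 2, 17]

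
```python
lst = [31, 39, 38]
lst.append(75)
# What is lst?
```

[31, 39, 38, 75]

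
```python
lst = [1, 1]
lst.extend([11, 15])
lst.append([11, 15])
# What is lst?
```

After line 1: lst = [1, 1]
After line 2 (extend unpacks [11, 15]): lst = [1, 1, 11, 15]
After line 3 (append adds [11, 15] as single element): lst = [1, 1, 11, 15, [11, 15]]

[1, 1, 11, 15, [11, 15]]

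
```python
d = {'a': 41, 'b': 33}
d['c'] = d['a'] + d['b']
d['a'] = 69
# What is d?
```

After line 1: d = {'a': 41, 'b': 33}
After line 2 (d['c'] = 41 + 33): d = {'a': 41, 'b': 33, 'c': 74}
After line 3: d = {'a': 69, 'b': 33, 'c': 74}

{'a': 69, 'b': 33, 'c': 74}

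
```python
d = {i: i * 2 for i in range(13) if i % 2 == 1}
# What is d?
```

{1: 2, 3: 6, 5: 10, 7: 14, 9: 18, 11: 22}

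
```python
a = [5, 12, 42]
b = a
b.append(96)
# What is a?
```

After line 1: a = [5, 12, 42]
After line 2 (b = a is an alias, same object): a = [5, 12, 42], b = [5, 12, 42]
After line 3 (b.append mutates the shared list): a = [5, 12, 42, 96], b = [5, 12, 42, 96]

[5, 12, 42, 96]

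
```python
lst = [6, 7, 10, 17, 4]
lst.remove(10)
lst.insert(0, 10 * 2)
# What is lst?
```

After line 1: lst = [6, 7, 10, 17, 4]
After line 2 (remove first 10): lst = [6, 7, 17, 4]
After line 3 (insert 20 at index 0): lst = [20, 6, 7, 17, 4]

[20, 6, 7, 17, 4]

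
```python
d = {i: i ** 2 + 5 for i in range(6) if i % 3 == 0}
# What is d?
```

{0: 5, 3: 14}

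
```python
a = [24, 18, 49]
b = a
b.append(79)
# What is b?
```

After line 1: a = [24, 18, 49]
After line 2 (b = a is an alias, same object): a = [24, 18, 49], b = [24, 18, 49]
After line 3 (b.append mutates the shared list): a = [24, 18, 49, 79], b = [24, 18, 49, 79]

[24, 18, 49, 79]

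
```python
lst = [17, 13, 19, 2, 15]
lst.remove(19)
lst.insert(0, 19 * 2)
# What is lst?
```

After line 1: lst = [17, 13, 19, 2, 15]
After line 2 (remove first 19): lst = [17, 13, 2, 15]
After line 3 (insert 38 at index 0): lst = [38, 17, 13, 2, 15]

[38, 17, 13, 2, 15]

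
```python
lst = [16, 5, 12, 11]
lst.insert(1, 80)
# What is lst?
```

[16, 80, 5, 12, 11]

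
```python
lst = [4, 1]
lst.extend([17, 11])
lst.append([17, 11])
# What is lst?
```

After line 1: lst = [4, 1]
After line 2 (extend unpacks [17, 11]): lst = [4, 1, 17, 11]
After line 3 (append adds [17, 11] as single element): lst = [4, 1, 17, 11, [17, 11]]

[4, 1, 17, 11, [17, 11]]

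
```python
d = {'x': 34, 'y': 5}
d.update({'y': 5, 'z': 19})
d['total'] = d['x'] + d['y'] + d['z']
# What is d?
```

After line 1: d = {'x': 34, 'y': 5}
After line 2 (y overwritten, z added): d = {'x': 34, 'y': 5, 'z': 19}
After line 3 (total = 34 + 5 + 19 = 58): d = {'x': 34, 'y': 5, 'z': 19, 'total': 58}

{'x': 34, 'y': 5, 'z': 19, 'total': 58}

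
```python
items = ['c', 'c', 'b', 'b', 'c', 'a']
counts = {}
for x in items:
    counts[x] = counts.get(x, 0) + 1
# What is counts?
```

Initial: counts = {}, items = ['c', 'c', 'b', 'b', 'c', 'a']
See 'c': counts = {'c': 1}
See 'c': counts = {'c': 2}
See 'b': counts = {'c': 2, 'b': 1}
See 'b': counts = {'c': 2, 'b': 2}
See 'c': counts = {'c': 3, 'b': 2}
See 'a': counts = {'c': 3, 'b': 2, 'a': 1}

{'c': 3, 'b': 2, 'a': 1}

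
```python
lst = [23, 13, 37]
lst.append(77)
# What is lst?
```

[23, 13, 37, 77]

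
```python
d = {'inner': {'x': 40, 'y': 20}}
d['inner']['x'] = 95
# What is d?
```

After line 1: d = {'inner': {'x': 40, 'y': 20}}
After line 2 (inner x overwritten): d = {'inner': {'x': 95, 'y': 20}}

{'inner': {'x': 95, 'y': 20}}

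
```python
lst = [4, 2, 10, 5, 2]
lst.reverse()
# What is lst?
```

[2, 5, 10, 2, 4]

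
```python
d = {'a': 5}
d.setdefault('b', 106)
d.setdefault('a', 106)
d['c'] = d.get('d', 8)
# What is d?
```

After line 1: d = {'a': 5}
After line 2 (setdefault adds 'b'=106): d = {'a': 5, 'b': 106}
After line 3 (setdefault 'a' no-op, already exists): d = {'a': 5, 'b': 106}
After line 4 (get('d', 8) returns default since 'd' not in d): d = {'a': 5, 'b': 106, 'c': 8}

{'a': 5, 'b': 106, 'c': 8}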